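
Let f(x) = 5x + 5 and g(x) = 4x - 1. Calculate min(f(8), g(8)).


f(8) = 45
g(8) = 31
min = 31

31


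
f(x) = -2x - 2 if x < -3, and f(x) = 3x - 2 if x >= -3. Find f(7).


7 satisfies x >= -3
f(7) = 19

19


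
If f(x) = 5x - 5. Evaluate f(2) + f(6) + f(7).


f(2) = 5
f(6) = 25
f(7) = 30
Sum = 60

60


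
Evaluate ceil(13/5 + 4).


13/5 = 2.6
2.6 + 4 = 6.6
ceil(6.6) = 7

7


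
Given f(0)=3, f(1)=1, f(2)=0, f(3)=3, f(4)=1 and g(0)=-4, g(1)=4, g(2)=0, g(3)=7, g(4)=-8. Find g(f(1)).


f(1) = 1
g(1) = 4

4


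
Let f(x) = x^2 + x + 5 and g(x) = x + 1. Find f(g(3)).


g(3) = 4
f(4) = 1*(4)^2 + 1*(4) + 5 = 25

25


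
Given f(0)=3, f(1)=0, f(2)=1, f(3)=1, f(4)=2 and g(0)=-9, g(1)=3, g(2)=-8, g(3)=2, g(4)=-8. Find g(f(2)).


f(2) = 1
g(1) = 3

3


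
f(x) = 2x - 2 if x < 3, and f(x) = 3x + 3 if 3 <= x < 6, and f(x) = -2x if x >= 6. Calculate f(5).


5 satisfies 3 <= x < 6
f(5) = 18

18


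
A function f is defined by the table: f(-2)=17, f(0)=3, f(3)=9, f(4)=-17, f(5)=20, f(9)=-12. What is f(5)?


20


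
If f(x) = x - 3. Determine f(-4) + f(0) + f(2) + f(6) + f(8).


f(-4) = -7
f(0) = -3
f(2) = -1
f(6) = 3
f(8) = 5
Sum = -3

-3


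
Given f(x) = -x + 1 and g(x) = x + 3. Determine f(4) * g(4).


f(4) = -3
g(4) = 7
Product = -21

-21


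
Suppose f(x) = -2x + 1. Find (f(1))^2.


1


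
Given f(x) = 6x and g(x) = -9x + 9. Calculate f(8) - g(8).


f(8) = 48
g(8) = -63
Difference = 111

111


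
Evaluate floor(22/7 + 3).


6


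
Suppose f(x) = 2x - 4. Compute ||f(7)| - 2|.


f(7) = 10
|10| = 10
|10 - 2| = 8

8


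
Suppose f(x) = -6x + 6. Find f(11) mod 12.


0


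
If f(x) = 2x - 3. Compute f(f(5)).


f(5) = 7
f(7) = 11

11


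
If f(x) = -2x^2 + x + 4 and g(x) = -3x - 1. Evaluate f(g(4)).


g(4) = -13
f(-13) = (-2)*(-13)^2 + 1*(-13) + 4 = -347

-347


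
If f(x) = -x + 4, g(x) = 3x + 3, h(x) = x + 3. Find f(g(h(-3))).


h(-3) = 0
g(0) = 3
f(3) = 1

1


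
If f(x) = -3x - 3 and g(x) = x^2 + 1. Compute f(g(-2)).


g(-2) = 5
f(5) = -18

-18


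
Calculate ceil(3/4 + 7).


3/4 = 0.75
0.75 + 7 = 7.75
ceil(7.75) = 8

8


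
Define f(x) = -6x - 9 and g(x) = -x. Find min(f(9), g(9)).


f(9) = -63
g(9) = -9
min = -63

-63


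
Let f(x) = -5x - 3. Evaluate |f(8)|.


43


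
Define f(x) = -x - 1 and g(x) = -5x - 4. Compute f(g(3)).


g(3) = -19
f(-19) = 18

18


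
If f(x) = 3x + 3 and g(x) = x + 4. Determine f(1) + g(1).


f(1) = 6
g(1) = 5
Sum = 11

11


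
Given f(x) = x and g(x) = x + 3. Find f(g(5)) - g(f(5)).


f(g(5)) = 8
g(f(5)) = 8
Difference = 0

0


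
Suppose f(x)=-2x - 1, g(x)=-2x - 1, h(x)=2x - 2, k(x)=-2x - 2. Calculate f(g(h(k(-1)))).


k(-1) = 0
h(0) = -2
g(-2) = 3
f(3) = -7

-7


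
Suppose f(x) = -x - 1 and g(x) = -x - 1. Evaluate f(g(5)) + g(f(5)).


f(g(5)) = 5
g(f(5)) = 5
Sum = 10

10


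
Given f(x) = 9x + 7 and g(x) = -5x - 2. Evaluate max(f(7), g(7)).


f(7) = 70
g(7) = -37
max = 70

70


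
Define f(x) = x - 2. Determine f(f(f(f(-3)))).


f(-3) = -5
f(-5) = -7
f(-7) = -9
f(-9) = -11

-11


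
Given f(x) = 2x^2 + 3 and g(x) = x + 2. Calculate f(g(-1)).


g(-1) = 1
f(1) = 2*(1)^2 + 3 = 5

5


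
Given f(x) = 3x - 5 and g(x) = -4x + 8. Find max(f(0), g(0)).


f(0) = -5
g(0) = 8
max = 8

8


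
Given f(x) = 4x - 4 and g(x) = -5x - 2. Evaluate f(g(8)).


-172


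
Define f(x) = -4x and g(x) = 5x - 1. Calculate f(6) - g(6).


f(6) = -24
g(6) = 29
Difference = -53

-53


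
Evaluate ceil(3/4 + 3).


4


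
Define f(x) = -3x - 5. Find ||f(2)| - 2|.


9


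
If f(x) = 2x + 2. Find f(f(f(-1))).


f(-1) = 0
f(0) = 2
f(2) = 6

6


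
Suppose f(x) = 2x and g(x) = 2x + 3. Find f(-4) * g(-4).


f(-4) = -8
g(-4) = -5
Product = 40

40


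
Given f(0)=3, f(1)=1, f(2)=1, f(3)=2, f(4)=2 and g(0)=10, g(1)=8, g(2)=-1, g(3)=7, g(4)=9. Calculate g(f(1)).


f(1) = 1
g(1) = 8

8


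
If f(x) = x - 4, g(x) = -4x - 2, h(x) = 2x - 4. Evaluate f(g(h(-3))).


h(-3) = -10
g(-10) = 38
f(38) = 34

34


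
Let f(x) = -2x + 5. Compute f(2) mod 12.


f(2) = 1
1 mod 12 = 1

1


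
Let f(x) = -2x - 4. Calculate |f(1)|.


f(1) = -6
|-6| = 6

6


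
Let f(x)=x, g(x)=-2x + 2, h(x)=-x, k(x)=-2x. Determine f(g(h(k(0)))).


k(0) = 0
h(0) = 0
g(0) = 2
f(2) = 2

2


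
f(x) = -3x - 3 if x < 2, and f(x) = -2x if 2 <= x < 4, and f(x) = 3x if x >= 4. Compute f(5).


5 satisfies x >= 4
f(5) = 15

15


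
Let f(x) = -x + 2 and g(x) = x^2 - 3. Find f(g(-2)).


g(-2) = 1
f(1) = 1

1


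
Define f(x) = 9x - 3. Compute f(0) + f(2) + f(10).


f(0) = -3
f(2) = 15
f(10) = 87
Sum = 99

99


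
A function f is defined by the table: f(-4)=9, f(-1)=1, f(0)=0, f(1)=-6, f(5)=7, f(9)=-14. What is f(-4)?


Reading from the table at x = -4

9


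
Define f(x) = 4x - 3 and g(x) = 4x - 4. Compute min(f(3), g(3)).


f(3) = 9
g(3) = 8
min = 8

8


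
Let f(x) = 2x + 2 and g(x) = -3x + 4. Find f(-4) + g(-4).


10


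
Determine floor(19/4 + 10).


14


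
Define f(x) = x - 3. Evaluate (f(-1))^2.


f(-1) = -4
(-4)^2 = 16

16


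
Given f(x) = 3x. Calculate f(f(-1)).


f(-1) = -3
f(-3) = -9

-9


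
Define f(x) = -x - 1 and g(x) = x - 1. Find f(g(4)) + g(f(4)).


-10


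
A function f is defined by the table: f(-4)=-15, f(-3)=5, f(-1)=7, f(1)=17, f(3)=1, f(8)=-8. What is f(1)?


17


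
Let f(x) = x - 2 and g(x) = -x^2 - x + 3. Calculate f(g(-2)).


-1


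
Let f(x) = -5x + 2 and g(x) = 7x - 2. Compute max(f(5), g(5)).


f(5) = -23
g(5) = 33
max = 33

33


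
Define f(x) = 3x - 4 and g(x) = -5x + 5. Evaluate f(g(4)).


g(4) = -15
f(-15) = -49

-49


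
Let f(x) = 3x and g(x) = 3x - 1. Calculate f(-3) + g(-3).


f(-3) = -9
g(-3) = -10
Sum = -19

-19


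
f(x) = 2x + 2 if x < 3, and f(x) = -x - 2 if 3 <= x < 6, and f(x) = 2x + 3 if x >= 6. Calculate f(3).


3 satisfies 3 <= x < 6
f(3) = -5

-5


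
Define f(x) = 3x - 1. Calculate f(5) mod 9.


f(5) = 14
14 mod 9 = 5

5


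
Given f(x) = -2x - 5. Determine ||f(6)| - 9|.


f(6) = -17
|-17| = 17
|17 - 9| = 8

8


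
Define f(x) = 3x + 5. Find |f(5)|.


f(5) = 20
|20| = 20

20


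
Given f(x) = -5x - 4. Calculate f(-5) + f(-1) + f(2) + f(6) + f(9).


f(-5) = 21
f(-1) = 1
f(2) = -14
f(6) = -34
f(9) = -49
Sum = -75

-75


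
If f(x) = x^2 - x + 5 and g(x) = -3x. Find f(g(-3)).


g(-3) = 9
f(9) = 1*(9)^2 - 1*(9) + 5 = 77

77


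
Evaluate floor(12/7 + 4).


12/7 = 1.7143
1.7143 + 4 = 5.7143
floor(5.7143) = 5

5


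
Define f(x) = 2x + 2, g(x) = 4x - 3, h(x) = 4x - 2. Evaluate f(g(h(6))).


h(6) = 22
g(22) = 85
f(85) = 172

172


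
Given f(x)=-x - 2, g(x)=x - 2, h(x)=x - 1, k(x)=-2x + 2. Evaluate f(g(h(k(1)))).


k(1) = 0
h(0) = -1
g(-1) = -3
f(-3) = 1

1


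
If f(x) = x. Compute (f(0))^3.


f(0) = 0
(0)^3 = 0

0


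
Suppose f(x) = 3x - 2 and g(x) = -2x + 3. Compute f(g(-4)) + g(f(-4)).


f(g(-4)) = 31
g(f(-4)) = 31
Sum = 62

62


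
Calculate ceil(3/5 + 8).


3/5 = 0.6
0.6 + 8 = 8.6
ceil(8.6) = 9

9


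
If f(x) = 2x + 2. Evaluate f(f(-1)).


f(-1) = 0
f(0) = 2

2


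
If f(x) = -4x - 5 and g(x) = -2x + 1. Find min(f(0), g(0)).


f(0) = -5
g(0) = 1
min = -5

-5


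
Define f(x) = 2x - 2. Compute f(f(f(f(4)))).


34


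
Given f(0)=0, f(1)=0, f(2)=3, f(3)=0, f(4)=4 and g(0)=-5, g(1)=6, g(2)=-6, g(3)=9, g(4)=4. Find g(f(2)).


f(2) = 3
g(3) = 9

9


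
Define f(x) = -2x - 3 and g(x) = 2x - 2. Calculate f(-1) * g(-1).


f(-1) = -1
g(-1) = -4
Product = 4

4


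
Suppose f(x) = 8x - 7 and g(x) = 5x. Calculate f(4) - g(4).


f(4) = 25
g(4) = 20
Difference = 5

5


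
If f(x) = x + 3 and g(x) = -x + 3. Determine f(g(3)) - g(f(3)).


f(g(3)) = 3
g(f(3)) = -3
Difference = 6

6


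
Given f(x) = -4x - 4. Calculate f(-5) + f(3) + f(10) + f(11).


-92


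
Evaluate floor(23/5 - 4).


23/5 = 4.6
4.6 - 4 = 0.6
floor(0.6) = 0

0


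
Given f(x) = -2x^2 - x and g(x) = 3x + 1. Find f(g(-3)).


-120


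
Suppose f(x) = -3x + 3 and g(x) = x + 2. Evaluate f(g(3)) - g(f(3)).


-8


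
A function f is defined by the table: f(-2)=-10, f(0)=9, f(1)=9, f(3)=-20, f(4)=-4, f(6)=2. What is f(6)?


Reading from the table at x = 6

2


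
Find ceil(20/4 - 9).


-4


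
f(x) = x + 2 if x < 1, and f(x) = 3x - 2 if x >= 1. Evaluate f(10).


10 satisfies x >= 1
f(10) = 28

28


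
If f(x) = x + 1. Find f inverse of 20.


Solve x + 1 = 20
x = (20 - 1) / 1 = 19

19


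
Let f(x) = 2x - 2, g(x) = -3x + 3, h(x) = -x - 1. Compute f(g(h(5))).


h(5) = -6
g(-6) = 21
f(21) = 40

40


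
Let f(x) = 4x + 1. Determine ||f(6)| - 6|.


19


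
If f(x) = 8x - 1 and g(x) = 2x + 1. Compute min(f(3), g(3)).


7


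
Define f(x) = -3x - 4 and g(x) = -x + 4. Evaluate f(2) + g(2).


f(2) = -10
g(2) = 2
Sum = -8

-8


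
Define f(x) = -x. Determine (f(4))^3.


-64


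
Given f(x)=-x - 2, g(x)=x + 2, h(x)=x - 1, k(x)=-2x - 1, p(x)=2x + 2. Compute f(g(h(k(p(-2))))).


p(-2) = -2
k(-2) = 3
h(3) = 2
g(2) = 4
f(4) = -6

-6


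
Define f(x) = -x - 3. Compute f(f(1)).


f(1) = -4
f(-4) = 1

1


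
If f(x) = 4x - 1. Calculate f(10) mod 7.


f(10) = 39
39 mod 7 = 4

4


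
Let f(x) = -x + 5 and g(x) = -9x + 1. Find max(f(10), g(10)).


f(10) = -5
g(10) = -89
max = -5

-5


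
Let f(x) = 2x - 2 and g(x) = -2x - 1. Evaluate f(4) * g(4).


f(4) = 6
g(4) = -9
Product = -54

-54


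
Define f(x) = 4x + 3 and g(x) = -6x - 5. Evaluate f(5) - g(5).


f(5) = 23
g(5) = -35
Difference = 58

58


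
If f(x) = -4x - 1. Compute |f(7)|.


29


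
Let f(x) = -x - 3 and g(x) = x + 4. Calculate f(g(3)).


g(3) = 7
f(7) = -10

-10


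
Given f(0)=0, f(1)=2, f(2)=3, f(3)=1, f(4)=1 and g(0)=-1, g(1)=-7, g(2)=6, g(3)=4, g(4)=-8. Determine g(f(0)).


f(0) = 0
g(0) = -1

-1


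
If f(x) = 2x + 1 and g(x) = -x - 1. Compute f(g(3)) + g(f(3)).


f(g(3)) = -7
g(f(3)) = -8
Sum = -15

-15


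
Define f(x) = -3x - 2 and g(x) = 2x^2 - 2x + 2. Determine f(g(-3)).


g(-3) = 26
f(26) = -80

-80


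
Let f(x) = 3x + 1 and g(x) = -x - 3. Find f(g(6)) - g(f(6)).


f(g(6)) = -26
g(f(6)) = -22
Difference = -4

-4


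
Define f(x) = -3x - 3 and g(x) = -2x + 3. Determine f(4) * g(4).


75


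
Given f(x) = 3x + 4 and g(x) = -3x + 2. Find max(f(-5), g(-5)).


f(-5) = -11
g(-5) = 17
max = 17

17


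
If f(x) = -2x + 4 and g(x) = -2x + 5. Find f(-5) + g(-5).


f(-5) = 14
g(-5) = 15
Sum = 29

29


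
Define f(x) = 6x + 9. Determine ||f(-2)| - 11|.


f(-2) = -3
|-3| = 3
|3 - 11| = 8

8


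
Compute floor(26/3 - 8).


26/3 = 8.6667
8.6667 - 8 = 0.6667
floor(0.6667) = 0

0


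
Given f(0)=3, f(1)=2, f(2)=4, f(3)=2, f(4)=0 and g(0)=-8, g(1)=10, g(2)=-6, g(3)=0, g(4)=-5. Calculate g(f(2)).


-5


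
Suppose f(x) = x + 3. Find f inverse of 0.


Solve x + 3 = 0
x = (0 - 3) / 1 = -3

-3


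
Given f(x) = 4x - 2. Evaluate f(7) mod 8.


f(7) = 26
26 mod 8 = 2

2


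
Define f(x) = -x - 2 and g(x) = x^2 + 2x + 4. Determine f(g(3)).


g(3) = 19
f(19) = -21

-21


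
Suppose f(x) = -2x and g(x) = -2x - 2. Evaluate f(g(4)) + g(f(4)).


f(g(4)) = 20
g(f(4)) = 14
Sum = 34

34


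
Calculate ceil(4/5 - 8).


-7


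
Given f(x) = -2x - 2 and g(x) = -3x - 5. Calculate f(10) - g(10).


f(10) = -22
g(10) = -35
Difference = 13

13


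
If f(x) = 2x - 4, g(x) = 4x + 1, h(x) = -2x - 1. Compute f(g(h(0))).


h(0) = -1
g(-1) = -3
f(-3) = -10

-10


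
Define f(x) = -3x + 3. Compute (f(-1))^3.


f(-1) = 6
(6)^3 = 216

216


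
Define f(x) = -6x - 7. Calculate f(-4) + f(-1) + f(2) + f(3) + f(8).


f(-4) = 17
f(-1) = -1
f(2) = -19
f(3) = -25
f(8) = -55
Sum = -83

-83


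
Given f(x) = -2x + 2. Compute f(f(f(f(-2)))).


f(-2) = 6
f(6) = -10
f(-10) = 22
f(22) = -42

-42


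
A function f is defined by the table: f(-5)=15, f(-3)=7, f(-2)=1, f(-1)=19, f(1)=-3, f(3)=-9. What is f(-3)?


Reading from the table at x = -3

7


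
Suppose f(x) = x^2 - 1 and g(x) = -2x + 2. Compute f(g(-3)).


63


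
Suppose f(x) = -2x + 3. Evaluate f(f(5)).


f(5) = -7
f(-7) = 17

17


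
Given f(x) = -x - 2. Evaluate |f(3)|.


f(3) = -5
|-5| = 5

5


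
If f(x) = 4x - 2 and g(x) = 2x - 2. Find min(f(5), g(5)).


f(5) = 18
g(5) = 8
min = 8

8


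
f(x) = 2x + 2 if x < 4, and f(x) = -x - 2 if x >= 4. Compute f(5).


5 satisfies x >= 4
f(5) = -7

-7


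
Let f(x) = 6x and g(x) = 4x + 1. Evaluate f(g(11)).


g(11) = 45
f(45) = 270

270


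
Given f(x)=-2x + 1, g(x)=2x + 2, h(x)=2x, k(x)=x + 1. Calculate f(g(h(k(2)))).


k(2) = 3
h(3) = 6
g(6) = 14
f(14) = -27

-27


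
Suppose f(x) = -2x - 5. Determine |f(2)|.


f(2) = -9
|-9| = 9

9


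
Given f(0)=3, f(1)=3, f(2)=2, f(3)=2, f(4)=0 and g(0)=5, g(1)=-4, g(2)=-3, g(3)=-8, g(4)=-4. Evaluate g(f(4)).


f(4) = 0
g(0) = 5

5


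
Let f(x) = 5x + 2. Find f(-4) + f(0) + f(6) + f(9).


63


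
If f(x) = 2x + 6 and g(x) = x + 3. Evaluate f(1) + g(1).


12


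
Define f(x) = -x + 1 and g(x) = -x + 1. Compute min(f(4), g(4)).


-3


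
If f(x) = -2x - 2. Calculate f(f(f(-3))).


18


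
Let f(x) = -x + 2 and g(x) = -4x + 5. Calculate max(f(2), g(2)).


0


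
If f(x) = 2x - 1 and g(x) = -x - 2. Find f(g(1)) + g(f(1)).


-10


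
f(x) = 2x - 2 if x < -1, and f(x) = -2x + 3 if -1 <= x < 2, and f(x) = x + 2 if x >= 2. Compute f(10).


10 satisfies x >= 2
f(10) = 12

12


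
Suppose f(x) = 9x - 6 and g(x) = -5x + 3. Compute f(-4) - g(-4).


f(-4) = -42
g(-4) = 23
Difference = -65

-65


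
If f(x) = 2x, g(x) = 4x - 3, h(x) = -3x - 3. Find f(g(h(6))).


-174


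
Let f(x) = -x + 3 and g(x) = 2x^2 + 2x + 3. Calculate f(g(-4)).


g(-4) = 27
f(27) = -24

-24


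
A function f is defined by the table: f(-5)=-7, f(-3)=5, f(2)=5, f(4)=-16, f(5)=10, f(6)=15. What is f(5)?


Reading from the table at x = 5

10


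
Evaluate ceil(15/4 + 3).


15/4 = 3.75
3.75 + 3 = 6.75
ceil(6.75) = 7

7


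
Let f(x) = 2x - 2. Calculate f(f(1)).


-2


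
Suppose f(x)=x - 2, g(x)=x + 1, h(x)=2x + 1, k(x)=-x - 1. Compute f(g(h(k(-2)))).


2


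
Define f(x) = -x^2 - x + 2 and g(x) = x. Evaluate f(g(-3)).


g(-3) = -3
f(-3) = (-1)*(-3)^2 - 1*(-3) + 2 = -4

-4


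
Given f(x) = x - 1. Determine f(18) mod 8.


f(18) = 17
17 mod 8 = 1

1


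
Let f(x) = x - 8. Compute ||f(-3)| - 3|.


f(-3) = -11
|-11| = 11
|11 - 3| = 8

8


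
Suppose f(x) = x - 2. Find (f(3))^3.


f(3) = 1
(1)^3 = 1

1


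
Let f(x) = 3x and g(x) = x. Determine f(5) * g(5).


f(5) = 15
g(5) = 5
Product = 75

75


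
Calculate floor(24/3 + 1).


24/3 = 8
8 + 1 = 9
floor(9) = 9

9


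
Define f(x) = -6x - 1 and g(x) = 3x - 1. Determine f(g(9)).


g(9) = 26
f(26) = -157

-157


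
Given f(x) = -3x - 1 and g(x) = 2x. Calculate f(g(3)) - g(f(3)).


f(g(3)) = -19
g(f(3)) = -20
Difference = 1

1


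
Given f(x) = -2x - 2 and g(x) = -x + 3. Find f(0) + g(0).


f(0) = -2
g(0) = 3
Sum = 1

1


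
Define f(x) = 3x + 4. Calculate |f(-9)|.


f(-9) = -23
|-23| = 23

23


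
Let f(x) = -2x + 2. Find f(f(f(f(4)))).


f(4) = -6
f(-6) = 14
f(14) = -26
f(-26) = 54

54


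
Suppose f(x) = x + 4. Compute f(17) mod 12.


f(17) = 21
21 mod 12 = 9

9


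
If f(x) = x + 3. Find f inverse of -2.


Solve x + 3 = -2
x = (-2 - 3) / 1 = -5

-5


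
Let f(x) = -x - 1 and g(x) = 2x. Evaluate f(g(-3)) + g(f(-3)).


f(g(-3)) = 5
g(f(-3)) = 4
Sum = 9

9


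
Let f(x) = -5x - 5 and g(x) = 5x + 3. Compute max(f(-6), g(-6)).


25


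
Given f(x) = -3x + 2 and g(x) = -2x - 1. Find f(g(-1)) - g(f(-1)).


f(g(-1)) = -1
g(f(-1)) = -11
Difference = 10

10


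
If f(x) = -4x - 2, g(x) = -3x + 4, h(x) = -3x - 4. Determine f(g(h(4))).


h(4) = -16
g(-16) = 52
f(52) = -210

-210


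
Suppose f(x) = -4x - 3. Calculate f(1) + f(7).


f(1) = -7
f(7) = -31
Sum = -38

-38


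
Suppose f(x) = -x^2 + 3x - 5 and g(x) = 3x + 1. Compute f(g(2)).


g(2) = 7
f(7) = (-1)*(7)^2 + 3*(7) - 5 = -33

-33


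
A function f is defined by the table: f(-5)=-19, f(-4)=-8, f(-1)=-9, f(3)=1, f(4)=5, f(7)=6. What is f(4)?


Reading from the table at x = 4

5


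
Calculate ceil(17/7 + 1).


17/7 = 2.4286
2.4286 + 1 = 3.4286
ceil(3.4286) = 4

4


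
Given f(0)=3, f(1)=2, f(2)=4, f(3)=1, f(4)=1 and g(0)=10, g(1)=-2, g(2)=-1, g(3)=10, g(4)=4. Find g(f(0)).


10


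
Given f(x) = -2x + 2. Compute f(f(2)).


f(2) = -2
f(-2) = 6

6


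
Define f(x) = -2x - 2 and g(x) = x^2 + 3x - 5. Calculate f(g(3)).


g(3) = 13
f(13) = -28

-28


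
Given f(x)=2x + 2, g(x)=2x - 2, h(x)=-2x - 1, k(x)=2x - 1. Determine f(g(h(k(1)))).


k(1) = 1
h(1) = -3
g(-3) = -8
f(-8) = -14

-14


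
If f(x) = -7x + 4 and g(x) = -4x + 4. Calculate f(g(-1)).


g(-1) = 8
f(8) = -52

-52


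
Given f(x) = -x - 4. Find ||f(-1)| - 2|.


1


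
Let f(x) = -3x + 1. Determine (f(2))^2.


f(2) = -5
(-5)^2 = 25

25


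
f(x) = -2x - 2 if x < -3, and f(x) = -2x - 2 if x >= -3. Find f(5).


5 satisfies x >= -3
f(5) = -12

-12


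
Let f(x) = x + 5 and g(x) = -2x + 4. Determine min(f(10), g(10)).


f(10) = 15
g(10) = -16
min = -16

-16


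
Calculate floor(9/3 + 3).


9/3 = 3
3 + 3 = 6
floor(6) = 6

6


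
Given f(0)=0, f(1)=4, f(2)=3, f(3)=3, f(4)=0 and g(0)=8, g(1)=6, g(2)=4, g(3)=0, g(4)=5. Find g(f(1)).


f(1) = 4
g(4) = 5

5


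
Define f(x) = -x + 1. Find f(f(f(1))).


f(1) = 0
f(0) = 1
f(1) = 0

0


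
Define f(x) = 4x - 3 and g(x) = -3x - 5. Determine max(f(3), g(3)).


9


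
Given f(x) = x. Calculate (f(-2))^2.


f(-2) = -2
(-2)^2 = 4

4


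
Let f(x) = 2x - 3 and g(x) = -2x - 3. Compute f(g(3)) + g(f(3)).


-30


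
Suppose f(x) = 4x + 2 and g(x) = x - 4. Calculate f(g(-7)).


g(-7) = -11
f(-11) = -42

-42


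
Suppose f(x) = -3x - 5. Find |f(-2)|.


f(-2) = 1
|1| = 1

1


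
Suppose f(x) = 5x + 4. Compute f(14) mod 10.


4


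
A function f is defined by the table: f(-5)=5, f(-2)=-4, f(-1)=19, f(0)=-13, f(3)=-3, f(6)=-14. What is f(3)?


-3


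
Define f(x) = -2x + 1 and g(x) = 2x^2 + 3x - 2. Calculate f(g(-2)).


1


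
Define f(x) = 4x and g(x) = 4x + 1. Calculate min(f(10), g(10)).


f(10) = 40
g(10) = 41
min = 40

40


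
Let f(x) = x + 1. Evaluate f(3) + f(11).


f(3) = 4
f(11) = 12
Sum = 16

16


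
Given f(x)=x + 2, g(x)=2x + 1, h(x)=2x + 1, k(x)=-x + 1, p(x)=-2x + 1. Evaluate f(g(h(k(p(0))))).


p(0) = 1
k(1) = 0
h(0) = 1
g(1) = 3
f(3) = 5

5


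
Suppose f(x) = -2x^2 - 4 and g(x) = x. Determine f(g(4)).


g(4) = 4
f(4) = (-2)*(4)^2 - 4 = -36

-36


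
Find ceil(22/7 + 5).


22/7 = 3.1429
3.1429 + 5 = 8.1429
ceil(8.1429) = 9

9


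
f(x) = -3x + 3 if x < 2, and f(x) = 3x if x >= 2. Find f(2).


6


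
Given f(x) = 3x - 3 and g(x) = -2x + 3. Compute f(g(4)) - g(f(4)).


f(g(4)) = -18
g(f(4)) = -15
Difference = -3

-3


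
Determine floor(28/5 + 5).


28/5 = 5.6
5.6 + 5 = 10.6
floor(10.6) = 10

10


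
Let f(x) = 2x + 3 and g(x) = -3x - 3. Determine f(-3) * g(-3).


f(-3) = -3
g(-3) = 6
Product = -18

-18


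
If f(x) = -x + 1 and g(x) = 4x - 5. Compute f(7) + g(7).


17


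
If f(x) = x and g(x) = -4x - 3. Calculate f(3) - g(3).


18


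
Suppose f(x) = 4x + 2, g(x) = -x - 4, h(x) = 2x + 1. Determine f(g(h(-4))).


h(-4) = -7
g(-7) = 3
f(3) = 14

14


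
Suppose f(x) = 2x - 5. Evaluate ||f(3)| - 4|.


3


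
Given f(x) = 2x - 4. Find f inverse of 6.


Solve 2x - 4 = 6
x = (6 + 4) / 2 = 5

5


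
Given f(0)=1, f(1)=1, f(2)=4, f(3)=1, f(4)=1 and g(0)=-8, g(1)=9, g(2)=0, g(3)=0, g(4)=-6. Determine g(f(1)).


f(1) = 1
g(1) = 9

9


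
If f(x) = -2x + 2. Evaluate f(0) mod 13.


f(0) = 2
2 mod 13 = 2

2


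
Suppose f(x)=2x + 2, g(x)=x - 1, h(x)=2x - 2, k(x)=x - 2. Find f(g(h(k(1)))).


-8


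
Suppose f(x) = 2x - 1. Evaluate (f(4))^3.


343


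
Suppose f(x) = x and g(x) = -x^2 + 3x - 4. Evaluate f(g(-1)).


g(-1) = -8
f(-8) = -8

-8


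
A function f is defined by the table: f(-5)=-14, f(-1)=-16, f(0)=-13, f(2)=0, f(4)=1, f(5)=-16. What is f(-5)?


-14


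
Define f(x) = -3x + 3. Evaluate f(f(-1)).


f(-1) = 6
f(6) = -15

-15


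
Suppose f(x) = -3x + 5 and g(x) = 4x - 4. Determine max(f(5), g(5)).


f(5) = -10
g(5) = 16
max = 16

16


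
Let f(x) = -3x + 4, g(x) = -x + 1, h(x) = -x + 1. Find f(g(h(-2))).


10


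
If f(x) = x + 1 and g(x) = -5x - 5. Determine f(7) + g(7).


f(7) = 8
g(7) = -40
Sum = -32

-32


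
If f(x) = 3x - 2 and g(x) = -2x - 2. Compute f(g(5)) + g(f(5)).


f(g(5)) = -38
g(f(5)) = -28
Sum = -66

-66


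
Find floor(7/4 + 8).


7/4 = 1.75
1.75 + 8 = 9.75
floor(9.75) = 9

9


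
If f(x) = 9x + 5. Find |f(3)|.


f(3) = 32
|32| = 32

32


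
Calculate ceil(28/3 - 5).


28/3 = 9.3333
9.3333 - 5 = 4.3333
ceil(4.3333) = 5

5


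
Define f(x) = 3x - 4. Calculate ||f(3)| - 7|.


2


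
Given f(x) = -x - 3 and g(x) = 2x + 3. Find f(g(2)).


g(2) = 7
f(7) = -10

-10


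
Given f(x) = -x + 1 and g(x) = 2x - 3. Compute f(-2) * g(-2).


f(-2) = 3
g(-2) = -7
Product = -21

-21


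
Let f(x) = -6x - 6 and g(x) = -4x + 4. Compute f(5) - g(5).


f(5) = -36
g(5) = -16
Difference = -20

-20


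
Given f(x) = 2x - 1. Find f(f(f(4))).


f(4) = 7
f(7) = 13
f(13) = 25

25


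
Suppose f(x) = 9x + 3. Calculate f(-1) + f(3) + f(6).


f(-1) = -6
f(3) = 30
f(6) = 57
Sum = 81

81


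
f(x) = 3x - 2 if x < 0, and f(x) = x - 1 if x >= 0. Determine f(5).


5 satisfies x >= 0
f(5) = 4

4


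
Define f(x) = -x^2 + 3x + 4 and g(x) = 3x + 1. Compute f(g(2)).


g(2) = 7
f(7) = (-1)*(7)^2 + 3*(7) + 4 = -24

-24


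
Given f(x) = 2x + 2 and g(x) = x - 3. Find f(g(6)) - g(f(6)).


f(g(6)) = 8
g(f(6)) = 11
Difference = -3

-3


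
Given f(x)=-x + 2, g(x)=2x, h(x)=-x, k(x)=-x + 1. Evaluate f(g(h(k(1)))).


k(1) = 0
h(0) = 0
g(0) = 0
f(0) = 2

2


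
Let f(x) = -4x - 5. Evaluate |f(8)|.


f(8) = -37
|-37| = 37

37


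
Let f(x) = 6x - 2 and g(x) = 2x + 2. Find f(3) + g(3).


f(3) = 16
g(3) = 8
Sum = 24

24


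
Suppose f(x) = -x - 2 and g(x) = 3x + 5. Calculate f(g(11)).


g(11) = 38
f(38) = -40

-40


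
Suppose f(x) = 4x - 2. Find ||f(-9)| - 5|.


f(-9) = -38
|-38| = 38
|38 - 5| = 33

33


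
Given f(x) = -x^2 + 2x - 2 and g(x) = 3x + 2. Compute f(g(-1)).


g(-1) = -1
f(-1) = (-1)*(-1)^2 + 2*(-1) - 2 = -5

-5


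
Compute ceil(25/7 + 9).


25/7 = 3.5714
3.5714 + 9 = 12.5714
ceil(12.5714) = 13

13


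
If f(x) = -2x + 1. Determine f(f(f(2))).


f(2) = -3
f(-3) = 7
f(7) = -13

-13


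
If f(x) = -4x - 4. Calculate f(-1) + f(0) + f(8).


f(-1) = 0
f(0) = -4
f(8) = -36
Sum = -40

-40


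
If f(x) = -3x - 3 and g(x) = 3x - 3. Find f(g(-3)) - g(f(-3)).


f(g(-3)) = 33
g(f(-3)) = 15
Difference = 18

18


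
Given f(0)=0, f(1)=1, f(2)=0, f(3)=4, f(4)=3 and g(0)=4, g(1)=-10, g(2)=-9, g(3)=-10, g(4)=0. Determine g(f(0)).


4


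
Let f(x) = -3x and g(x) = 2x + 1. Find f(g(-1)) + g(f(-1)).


f(g(-1)) = 3
g(f(-1)) = 7
Sum = 10

10


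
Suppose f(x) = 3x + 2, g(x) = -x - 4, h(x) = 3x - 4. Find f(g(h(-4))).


h(-4) = -16
g(-16) = 12
f(12) = 38

38


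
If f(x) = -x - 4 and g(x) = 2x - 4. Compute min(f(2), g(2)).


f(2) = -6
g(2) = 0
min = -6

-6


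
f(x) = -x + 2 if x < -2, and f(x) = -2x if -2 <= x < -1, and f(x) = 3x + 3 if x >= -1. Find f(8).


8 satisfies x >= -1
f(8) = 27

27


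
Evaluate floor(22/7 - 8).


22/7 = 3.1429
3.1429 - 8 = -4.8571
floor(-4.8571) = -5

-5


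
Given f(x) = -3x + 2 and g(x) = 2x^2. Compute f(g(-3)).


g(-3) = 18
f(18) = -52

-52


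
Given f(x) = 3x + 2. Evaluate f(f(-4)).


f(-4) = -10
f(-10) = -28

-28


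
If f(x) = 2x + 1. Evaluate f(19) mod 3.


f(19) = 39
39 mod 3 = 0

0


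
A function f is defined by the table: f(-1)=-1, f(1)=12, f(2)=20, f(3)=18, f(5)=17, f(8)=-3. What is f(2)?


Reading from the table at x = 2

20


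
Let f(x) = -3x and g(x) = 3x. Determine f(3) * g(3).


f(3) = -9
g(3) = 9
Product = -81

-81


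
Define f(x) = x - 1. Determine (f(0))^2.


1


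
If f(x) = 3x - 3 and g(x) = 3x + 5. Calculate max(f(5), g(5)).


f(5) = 12
g(5) = 20
max = 20

20


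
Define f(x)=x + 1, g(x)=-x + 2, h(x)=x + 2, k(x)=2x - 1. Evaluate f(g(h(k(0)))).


k(0) = -1
h(-1) = 1
g(1) = 1
f(1) = 2

2


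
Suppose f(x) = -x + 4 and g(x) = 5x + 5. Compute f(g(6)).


g(6) = 35
f(35) = -31

-31


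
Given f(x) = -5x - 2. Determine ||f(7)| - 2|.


35


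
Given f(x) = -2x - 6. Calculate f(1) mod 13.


f(1) = -8
-8 mod 13 = 5

5


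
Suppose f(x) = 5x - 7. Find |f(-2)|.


f(-2) = -17
|-17| = 17

17


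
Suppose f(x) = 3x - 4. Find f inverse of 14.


Solve 3x - 4 = 14
x = (14 + 4) / 3 = 6

6


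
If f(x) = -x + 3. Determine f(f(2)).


2


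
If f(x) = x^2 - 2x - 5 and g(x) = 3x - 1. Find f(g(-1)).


g(-1) = -4
f(-4) = 1*(-4)^2 - 2*(-4) - 5 = 19

19


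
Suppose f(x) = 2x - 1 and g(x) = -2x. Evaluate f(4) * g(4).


-56


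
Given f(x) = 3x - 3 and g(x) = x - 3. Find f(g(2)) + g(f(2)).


f(g(2)) = -6
g(f(2)) = 0
Sum = -6

-6


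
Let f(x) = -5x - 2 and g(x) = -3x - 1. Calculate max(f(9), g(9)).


f(9) = -47
g(9) = -28
max = -28

-28


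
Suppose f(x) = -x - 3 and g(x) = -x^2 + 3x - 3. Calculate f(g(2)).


g(2) = -1
f(-1) = -2

-2


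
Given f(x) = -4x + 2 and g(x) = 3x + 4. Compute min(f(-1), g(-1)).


f(-1) = 6
g(-1) = 1
min = 1

1


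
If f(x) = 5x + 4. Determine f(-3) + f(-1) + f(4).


f(-3) = -11
f(-1) = -1
f(4) = 24
Sum = 12

12


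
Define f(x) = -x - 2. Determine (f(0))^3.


f(0) = -2
(-2)^3 = -8

-8


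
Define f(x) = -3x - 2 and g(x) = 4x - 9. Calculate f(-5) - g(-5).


f(-5) = 13
g(-5) = -29
Difference = 42

42


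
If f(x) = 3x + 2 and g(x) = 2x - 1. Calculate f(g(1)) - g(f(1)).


f(g(1)) = 5
g(f(1)) = 9
Difference = -4

-4


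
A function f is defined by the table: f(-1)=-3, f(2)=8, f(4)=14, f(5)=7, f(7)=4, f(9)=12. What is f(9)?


12


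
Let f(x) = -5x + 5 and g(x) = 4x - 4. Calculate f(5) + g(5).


f(5) = -20
g(5) = 16
Sum = -4

-4


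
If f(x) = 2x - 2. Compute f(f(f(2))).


f(2) = 2
f(2) = 2
f(2) = 2

2


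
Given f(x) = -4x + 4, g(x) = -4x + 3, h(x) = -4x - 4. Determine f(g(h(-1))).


-8


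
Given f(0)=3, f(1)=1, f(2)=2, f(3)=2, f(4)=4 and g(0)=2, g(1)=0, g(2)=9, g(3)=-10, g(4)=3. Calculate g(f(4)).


f(4) = 4
g(4) = 3

3


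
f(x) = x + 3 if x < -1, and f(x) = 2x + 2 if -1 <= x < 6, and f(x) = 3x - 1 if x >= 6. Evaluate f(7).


7 satisfies x >= 6
f(7) = 20

20


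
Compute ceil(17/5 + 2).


17/5 = 3.4
3.4 + 2 = 5.4
ceil(5.4) = 6

6


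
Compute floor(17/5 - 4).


17/5 = 3.4
3.4 - 4 = -0.6
floor(-0.6) = -1

-1


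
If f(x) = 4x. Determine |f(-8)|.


f(-8) = -32
|-32| = 32

32


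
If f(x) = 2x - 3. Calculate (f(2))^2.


f(2) = 1
(1)^2 = 1

1


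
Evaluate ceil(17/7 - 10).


17/7 = 2.4286
2.4286 - 10 = -7.5714
ceil(-7.5714) = -7

-7


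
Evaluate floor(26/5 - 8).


26/5 = 5.2
5.2 - 8 = -2.8
floor(-2.8) = -3

-3


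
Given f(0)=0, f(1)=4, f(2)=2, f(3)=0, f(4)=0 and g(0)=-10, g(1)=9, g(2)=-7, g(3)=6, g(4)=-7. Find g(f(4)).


f(4) = 0
g(0) = -10

-10


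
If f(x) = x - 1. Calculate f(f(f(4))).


f(4) = 3
f(3) = 2
f(2) = 1

1


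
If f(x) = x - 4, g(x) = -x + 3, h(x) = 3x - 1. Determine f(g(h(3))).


-9


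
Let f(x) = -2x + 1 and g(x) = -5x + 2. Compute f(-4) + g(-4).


f(-4) = 9
g(-4) = 22
Sum = 31

31


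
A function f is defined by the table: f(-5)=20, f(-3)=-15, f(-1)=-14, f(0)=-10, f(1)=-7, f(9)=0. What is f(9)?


Reading from the table at x = 9

0


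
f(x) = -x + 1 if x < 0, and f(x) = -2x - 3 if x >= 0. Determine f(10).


10 satisfies x >= 0
f(10) = -23

-23


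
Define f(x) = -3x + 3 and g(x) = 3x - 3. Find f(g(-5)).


g(-5) = -18
f(-18) = 57

57


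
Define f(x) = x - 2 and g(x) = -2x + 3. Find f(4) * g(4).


f(4) = 2
g(4) = -5
Product = -10

-10


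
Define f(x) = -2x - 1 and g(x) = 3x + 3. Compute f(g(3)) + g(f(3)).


-43


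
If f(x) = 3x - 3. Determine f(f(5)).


f(5) = 12
f(12) = 33

33


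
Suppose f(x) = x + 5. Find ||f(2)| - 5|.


f(2) = 7
|7| = 7
|7 - 5| = 2

2


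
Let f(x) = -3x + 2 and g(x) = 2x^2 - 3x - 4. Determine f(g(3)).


-13


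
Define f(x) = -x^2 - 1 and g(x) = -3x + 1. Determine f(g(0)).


g(0) = 1
f(1) = (-1)*(1)^2 - 1 = -2

-2


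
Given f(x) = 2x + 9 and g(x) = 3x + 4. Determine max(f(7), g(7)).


25


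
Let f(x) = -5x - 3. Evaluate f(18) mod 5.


f(18) = -93
-93 mod 5 = 2

2


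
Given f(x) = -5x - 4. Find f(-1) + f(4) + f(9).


-72


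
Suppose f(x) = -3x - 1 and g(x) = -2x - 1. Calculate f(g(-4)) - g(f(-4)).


f(g(-4)) = -22
g(f(-4)) = -23
Difference = 1

1


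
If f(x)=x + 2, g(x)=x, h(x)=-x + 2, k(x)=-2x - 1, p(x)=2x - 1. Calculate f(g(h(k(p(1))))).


p(1) = 1
k(1) = -3
h(-3) = 5
g(5) = 5
f(5) = 7

7


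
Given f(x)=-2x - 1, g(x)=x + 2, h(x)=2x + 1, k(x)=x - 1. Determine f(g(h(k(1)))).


k(1) = 0
h(0) = 1
g(1) = 3
f(3) = -7

-7


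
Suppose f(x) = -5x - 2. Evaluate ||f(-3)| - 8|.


5


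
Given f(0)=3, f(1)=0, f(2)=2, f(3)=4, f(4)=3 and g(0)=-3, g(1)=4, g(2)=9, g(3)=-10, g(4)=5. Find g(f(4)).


f(4) = 3
g(3) = -10

-10


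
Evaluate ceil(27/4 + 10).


27/4 = 6.75
6.75 + 10 = 16.75
ceil(16.75) = 17

17


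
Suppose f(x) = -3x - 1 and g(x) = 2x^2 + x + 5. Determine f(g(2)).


g(2) = 15
f(15) = -46

-46


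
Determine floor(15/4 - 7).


15/4 = 3.75
3.75 - 7 = -3.25
floor(-3.25) = -4

-4


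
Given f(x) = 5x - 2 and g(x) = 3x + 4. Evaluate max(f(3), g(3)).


13


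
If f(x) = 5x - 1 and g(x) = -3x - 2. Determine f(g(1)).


g(1) = -5
f(-5) = -26

-26


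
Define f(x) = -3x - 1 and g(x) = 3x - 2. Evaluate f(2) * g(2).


f(2) = -7
g(2) = 4
Product = -28

-28


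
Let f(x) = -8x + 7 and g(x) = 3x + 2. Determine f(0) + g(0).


f(0) = 7
g(0) = 2
Sum = 9

9


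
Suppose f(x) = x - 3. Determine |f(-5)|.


f(-5) = -8
|-8| = 8

8


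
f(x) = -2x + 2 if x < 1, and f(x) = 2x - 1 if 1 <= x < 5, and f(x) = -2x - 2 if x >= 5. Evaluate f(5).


5 satisfies x >= 5
f(5) = -12

-12


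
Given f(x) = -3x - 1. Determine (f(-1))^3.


f(-1) = 2
(2)^3 = 8

8


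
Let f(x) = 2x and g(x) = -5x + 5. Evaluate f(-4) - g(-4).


f(-4) = -8
g(-4) = 25
Difference = -33

-33


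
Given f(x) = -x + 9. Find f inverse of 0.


Solve -x + 9 = 0
x = (0 - 9) / (-1) = 9

9


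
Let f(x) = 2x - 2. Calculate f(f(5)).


f(5) = 8
f(8) = 14

14


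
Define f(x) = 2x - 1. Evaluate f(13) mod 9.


f(13) = 25
25 mod 9 = 7

7


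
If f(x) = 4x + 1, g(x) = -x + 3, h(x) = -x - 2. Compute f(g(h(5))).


h(5) = -7
g(-7) = 10
f(10) = 41

41


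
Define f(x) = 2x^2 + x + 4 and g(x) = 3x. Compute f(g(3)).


175


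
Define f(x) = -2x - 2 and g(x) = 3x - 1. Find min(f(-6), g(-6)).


f(-6) = 10
g(-6) = -19
min = -19

-19


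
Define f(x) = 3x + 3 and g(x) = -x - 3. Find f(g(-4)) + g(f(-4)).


f(g(-4)) = 6
g(f(-4)) = 6
Sum = 12

12


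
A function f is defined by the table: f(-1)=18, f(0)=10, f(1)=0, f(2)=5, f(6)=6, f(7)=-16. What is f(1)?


Reading from the table at x = 1

0


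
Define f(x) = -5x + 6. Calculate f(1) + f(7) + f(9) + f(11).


f(1) = 1
f(7) = -29
f(9) = -39
f(11) = -49
Sum = -116

-116


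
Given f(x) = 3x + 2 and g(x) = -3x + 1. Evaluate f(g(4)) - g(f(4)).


f(g(4)) = -31
g(f(4)) = -41
Difference = 10

10


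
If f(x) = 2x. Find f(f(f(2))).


f(2) = 4
f(4) = 8
f(8) = 16

16


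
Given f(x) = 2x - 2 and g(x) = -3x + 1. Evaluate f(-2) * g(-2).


f(-2) = -6
g(-2) = 7
Product = -42

-42


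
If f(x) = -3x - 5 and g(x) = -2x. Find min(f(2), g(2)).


f(2) = -11
g(2) = -4
min = -11

-11


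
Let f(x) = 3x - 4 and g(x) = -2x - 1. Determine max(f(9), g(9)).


f(9) = 23
g(9) = -19
max = 23

23


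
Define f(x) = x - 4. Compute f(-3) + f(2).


f(-3) = -7
f(2) = -2
Sum = -9

-9


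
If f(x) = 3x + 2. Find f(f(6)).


f(6) = 20
f(20) = 62

62


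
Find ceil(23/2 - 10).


23/2 = 11.5
11.5 - 10 = 1.5
ceil(1.5) = 2

2


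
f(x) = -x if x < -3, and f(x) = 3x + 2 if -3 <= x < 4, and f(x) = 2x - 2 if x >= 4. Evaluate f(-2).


-2 satisfies -3 <= x < 4
f(-2) = -4

-4


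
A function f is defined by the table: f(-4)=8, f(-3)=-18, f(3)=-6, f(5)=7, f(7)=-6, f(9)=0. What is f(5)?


Reading from the table at x = 5

7


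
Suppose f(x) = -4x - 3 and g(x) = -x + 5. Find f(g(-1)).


g(-1) = 6
f(6) = -27

-27


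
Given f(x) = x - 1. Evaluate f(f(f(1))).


f(1) = 0
f(0) = -1
f(-1) = -2

-2


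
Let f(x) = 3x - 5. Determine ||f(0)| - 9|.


f(0) = -5
|-5| = 5
|5 - 9| = 4

4


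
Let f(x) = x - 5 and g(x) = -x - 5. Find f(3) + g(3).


f(3) = -2
g(3) = -8
Sum = -10

-10


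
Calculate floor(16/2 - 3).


16/2 = 8
8 - 3 = 5
floor(5) = 5

5


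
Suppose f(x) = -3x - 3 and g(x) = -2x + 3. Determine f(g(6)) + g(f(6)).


69


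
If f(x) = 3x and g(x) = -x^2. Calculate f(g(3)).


-27


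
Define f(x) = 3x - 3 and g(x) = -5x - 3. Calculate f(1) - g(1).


f(1) = 0
g(1) = -8
Difference = 8

8


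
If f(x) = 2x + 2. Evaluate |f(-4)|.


f(-4) = -6
|-6| = 6

6


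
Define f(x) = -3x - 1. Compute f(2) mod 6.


f(2) = -7
-7 mod 6 = 5

5


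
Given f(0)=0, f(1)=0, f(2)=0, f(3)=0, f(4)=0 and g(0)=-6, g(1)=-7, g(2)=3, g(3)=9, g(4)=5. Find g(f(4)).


-6


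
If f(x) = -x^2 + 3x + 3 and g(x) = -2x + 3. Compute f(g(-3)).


g(-3) = 9
f(9) = (-1)*(9)^2 + 3*(9) + 3 = -51

-51


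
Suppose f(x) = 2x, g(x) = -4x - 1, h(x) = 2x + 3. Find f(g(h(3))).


-74


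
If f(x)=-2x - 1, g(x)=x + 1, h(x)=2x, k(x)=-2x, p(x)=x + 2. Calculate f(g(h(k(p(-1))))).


p(-1) = 1
k(1) = -2
h(-2) = -4
g(-4) = -3
f(-3) = 5

5


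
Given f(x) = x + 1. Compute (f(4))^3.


f(4) = 5
(5)^3 = 125

125


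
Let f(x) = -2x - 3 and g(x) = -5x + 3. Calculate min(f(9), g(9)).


f(9) = -21
g(9) = -42
min = -42

-42


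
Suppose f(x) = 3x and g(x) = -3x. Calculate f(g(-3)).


g(-3) = 9
f(9) = 27

27


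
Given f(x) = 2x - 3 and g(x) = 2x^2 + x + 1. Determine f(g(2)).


g(2) = 11
f(11) = 19

19


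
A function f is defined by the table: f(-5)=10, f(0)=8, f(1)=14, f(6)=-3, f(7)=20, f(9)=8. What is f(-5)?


Reading from the table at x = -5

10


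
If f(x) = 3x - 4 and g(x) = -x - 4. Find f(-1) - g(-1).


f(-1) = -7
g(-1) = -3
Difference = -4

-4


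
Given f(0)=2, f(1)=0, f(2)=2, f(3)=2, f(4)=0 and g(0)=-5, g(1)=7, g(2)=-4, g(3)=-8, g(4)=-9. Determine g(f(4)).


f(4) = 0
g(0) = -5

-5


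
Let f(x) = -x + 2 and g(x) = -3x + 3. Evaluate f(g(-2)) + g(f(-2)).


f(g(-2)) = -7
g(f(-2)) = -9
Sum = -16

-16


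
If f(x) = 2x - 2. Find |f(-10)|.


f(-10) = -22
|-22| = 22

22


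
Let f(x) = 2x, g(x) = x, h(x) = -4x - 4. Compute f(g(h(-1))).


h(-1) = 0
g(0) = 0
f(0) = 0

0


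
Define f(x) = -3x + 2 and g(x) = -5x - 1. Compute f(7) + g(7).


f(7) = -19
g(7) = -36
Sum = -55

-55


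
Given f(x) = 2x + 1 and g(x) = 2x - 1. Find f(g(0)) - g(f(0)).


f(g(0)) = -1
g(f(0)) = 1
Difference = -2

-2


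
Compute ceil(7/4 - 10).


7/4 = 1.75
1.75 - 10 = -8.25
ceil(-8.25) = -8

-8


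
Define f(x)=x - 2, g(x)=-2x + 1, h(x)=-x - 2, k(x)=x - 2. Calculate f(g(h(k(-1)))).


-3


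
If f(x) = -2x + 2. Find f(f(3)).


f(3) = -4
f(-4) = 10

10


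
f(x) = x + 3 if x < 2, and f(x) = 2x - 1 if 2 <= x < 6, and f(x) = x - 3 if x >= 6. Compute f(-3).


0


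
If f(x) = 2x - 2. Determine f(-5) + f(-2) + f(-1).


f(-5) = -12
f(-2) = -6
f(-1) = -4
Sum = -22

-22


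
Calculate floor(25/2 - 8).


25/2 = 12.5
12.5 - 8 = 4.5
floor(4.5) = 4

4


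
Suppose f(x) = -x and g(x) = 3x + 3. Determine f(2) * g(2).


f(2) = -2
g(2) = 9
Product = -18

-18


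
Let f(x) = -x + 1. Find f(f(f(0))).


f(0) = 1
f(1) = 0
f(0) = 1

1


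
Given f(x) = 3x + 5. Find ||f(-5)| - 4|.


f(-5) = -10
|-10| = 10
|10 - 4| = 6

6


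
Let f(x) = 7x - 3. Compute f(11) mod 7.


f(11) = 74
74 mod 7 = 4

4


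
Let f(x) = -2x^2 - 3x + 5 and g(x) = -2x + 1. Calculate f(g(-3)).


g(-3) = 7
f(7) = (-2)*(7)^2 - 3*(7) + 5 = -114

-114


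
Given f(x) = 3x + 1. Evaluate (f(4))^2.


f(4) = 13
(13)^2 = 169

169


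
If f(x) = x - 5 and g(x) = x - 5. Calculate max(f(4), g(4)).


f(4) = -1
g(4) = -1
max = -1

-1


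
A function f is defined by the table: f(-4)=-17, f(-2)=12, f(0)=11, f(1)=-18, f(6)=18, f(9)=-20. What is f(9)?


Reading from the table at x = 9

-20


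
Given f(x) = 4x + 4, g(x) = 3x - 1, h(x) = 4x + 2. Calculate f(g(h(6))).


h(6) = 26
g(26) = 77
f(77) = 312

312


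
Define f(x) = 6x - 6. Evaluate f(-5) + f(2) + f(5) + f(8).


f(-5) = -36
f(2) = 6
f(5) = 24
f(8) = 42
Sum = 36

36


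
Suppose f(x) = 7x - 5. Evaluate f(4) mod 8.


f(4) = 23
23 mod 8 = 7

7


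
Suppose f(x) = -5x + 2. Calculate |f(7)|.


f(7) = -33
|-33| = 33

33


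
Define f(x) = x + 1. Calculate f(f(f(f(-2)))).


f(-2) = -1
f(-1) = 0
f(0) = 1
f(1) = 2

2


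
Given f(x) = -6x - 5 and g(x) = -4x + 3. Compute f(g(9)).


193


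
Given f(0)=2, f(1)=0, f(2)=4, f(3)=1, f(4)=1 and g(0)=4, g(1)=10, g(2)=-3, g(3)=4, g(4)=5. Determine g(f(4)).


f(4) = 1
g(1) = 10

10


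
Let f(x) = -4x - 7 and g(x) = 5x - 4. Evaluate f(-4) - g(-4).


33


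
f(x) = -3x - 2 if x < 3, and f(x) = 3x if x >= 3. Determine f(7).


21


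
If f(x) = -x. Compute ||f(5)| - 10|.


f(5) = -5
|-5| = 5
|5 - 10| = 5

5


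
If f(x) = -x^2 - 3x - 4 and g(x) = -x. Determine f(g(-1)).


-8


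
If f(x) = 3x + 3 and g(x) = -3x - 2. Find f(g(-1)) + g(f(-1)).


f(g(-1)) = 6
g(f(-1)) = -2
Sum = 4

4


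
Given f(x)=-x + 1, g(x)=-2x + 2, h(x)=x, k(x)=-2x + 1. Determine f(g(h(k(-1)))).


k(-1) = 3
h(3) = 3
g(3) = -4
f(-4) = 5

5


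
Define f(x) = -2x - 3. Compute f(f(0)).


f(0) = -3
f(-3) = 3

3


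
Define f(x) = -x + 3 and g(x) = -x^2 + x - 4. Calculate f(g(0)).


g(0) = -4
f(-4) = 7

7


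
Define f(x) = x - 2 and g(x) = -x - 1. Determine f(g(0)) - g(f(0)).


f(g(0)) = -3
g(f(0)) = 1
Difference = -4

-4
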